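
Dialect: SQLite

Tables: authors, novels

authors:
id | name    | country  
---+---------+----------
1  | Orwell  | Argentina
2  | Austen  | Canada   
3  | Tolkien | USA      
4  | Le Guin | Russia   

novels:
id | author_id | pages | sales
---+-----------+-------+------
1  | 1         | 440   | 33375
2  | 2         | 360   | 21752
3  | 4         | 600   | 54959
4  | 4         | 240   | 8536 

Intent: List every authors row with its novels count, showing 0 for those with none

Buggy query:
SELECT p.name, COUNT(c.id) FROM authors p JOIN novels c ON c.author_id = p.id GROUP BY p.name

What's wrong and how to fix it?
Bug: An inner join excludes parents with zero children

Fix: Use LEFT JOIN so parents without children still appear (COUNT(c.id) gives 0)

Corrected query:
SELECT p.name, COUNT(c.id) FROM authors p LEFT JOIN novels c ON c.author_id = p.id GROUP BY p.name

Result:
name    | COUNT(c.id)
--------+------------
Austen  | 1          
Le Guin | 2          
Orwell  | 1          
Tolkien | 0          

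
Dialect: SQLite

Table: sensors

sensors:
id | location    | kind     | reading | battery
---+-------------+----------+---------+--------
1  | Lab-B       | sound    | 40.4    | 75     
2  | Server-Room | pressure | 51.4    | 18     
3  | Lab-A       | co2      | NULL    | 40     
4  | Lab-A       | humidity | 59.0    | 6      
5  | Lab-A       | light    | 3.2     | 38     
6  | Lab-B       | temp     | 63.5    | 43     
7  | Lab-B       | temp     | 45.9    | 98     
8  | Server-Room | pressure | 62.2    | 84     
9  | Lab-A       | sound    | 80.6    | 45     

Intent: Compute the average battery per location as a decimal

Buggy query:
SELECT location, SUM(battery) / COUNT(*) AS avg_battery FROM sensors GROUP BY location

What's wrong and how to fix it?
Bug: Both operands are integers, so '/' performs integer division and truncates

Fix: Multiply by 1.0 (or CAST to REAL) to force floating-point division

Corrected query:
SELECT location, SUM(battery) * 1.0 / COUNT(*) AS avg_battery FROM sensors GROUP BY location

Result:
location    | avg_battery
------------+------------
Lab-A       | 32.25      
Lab-B       | 72         
Server-Room | 51         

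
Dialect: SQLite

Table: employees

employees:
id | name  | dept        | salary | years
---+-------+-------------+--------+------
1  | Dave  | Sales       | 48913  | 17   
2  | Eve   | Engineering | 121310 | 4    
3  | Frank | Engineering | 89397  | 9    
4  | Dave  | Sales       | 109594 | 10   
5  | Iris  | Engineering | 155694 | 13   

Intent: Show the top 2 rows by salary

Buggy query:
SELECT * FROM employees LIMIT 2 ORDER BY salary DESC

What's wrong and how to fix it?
Bug: ORDER BY cannot follow LIMIT; LIMIT is the final clause

Fix: Sort with ORDER BY, then apply LIMIT

Corrected query:
SELECT * FROM employees ORDER BY salary DESC LIMIT 2

Result:
id | name | dept        | salary | years
---+------+-------------+--------+------
5  | Iris | Engineering | 155694 | 13   
2  | Eve  | Engineering | 121310 | 4    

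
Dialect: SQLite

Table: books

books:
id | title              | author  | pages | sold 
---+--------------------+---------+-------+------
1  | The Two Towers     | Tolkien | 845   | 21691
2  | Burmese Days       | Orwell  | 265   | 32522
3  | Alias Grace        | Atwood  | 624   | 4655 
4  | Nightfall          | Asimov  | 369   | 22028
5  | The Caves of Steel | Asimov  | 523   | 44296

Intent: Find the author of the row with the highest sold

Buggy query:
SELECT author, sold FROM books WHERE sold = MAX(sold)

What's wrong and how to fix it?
Bug: WHERE is evaluated per row; an aggregate over the whole table isn't defined there

Fix: Wrap MAX in a scalar subquery so WHERE compares against a single value

Corrected query:
SELECT author, sold FROM books WHERE sold = (SELECT MAX(sold) FROM books)

Result:
author | sold 
-------+------
Asimov | 44296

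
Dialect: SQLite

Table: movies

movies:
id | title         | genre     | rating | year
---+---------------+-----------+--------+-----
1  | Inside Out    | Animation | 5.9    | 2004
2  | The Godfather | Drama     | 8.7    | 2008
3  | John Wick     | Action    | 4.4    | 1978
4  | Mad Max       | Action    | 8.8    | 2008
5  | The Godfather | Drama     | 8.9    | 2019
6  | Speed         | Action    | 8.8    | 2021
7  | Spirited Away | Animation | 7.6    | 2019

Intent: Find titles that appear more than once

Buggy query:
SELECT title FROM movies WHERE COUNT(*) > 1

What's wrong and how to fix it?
Bug: WHERE can't reference COUNT(*); aggregates are computed after WHERE

Fix: Group first, then use HAVING for the count condition

Corrected query:
SELECT title FROM movies GROUP BY title HAVING COUNT(*) > 1

Result:
title        
-------------
The Godfather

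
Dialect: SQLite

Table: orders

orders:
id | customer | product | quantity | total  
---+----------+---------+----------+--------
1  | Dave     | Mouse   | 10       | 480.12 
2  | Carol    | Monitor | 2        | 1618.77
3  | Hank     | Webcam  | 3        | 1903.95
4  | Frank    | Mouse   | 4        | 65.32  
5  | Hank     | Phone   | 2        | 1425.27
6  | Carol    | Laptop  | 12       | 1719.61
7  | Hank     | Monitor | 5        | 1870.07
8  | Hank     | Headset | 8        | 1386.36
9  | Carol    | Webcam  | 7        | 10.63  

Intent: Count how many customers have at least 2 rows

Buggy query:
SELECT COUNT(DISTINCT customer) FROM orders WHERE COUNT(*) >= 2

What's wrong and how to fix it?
Bug: WHERE filters individual rows, not groups, so a group-level COUNT is invalid there

Fix: Use a subquery that GROUPs and filters with HAVING, then count its rows

Corrected query:
SELECT COUNT(*) FROM (SELECT customer FROM orders GROUP BY customer HAVING COUNT(*) >= 2)

Result:
COUNT(*)
--------
2       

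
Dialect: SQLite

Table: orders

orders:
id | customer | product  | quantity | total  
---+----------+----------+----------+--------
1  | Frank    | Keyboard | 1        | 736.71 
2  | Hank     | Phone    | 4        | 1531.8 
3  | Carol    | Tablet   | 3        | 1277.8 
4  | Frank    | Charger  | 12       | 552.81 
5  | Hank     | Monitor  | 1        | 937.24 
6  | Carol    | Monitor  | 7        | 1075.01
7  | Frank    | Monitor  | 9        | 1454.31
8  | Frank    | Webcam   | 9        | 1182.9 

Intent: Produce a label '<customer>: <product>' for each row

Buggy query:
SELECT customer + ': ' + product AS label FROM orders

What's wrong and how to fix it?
Bug: SQLite uses || for string concatenation; + coerces text to numbers (yielding 0)

Fix: Replace + with || to concatenate text

Corrected query:
SELECT customer || ': ' || product AS label FROM orders

Result:
label          
---------------
Frank: Keyboard
Hank: Phone    
Carol: Tablet  
Frank: Charger 
Hank: Monitor  
Carol: Monitor 
Frank: Monitor 
Frank: Webcam  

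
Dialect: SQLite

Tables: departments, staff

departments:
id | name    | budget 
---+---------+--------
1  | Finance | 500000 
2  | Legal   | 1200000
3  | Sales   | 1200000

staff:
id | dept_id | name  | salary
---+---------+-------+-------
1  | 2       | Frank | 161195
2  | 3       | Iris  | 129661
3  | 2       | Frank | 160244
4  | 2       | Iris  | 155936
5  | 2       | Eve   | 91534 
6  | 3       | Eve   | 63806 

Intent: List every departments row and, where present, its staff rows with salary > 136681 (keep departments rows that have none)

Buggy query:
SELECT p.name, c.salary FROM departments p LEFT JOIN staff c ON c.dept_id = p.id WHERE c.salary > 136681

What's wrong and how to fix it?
Bug: A WHERE condition on the right-hand table after LEFT JOIN drops unmatched parents

Fix: Put 'c.salary > 136681' in the JOIN's ON clause instead of WHERE

Corrected query:
SELECT p.name, c.salary FROM departments p LEFT JOIN staff c ON c.dept_id = p.id AND c.salary > 136681

Result:
name    | salary
--------+-------
Finance | NULL  
Legal   | 155936
Legal   | 160244
Legal   | 161195
Sales   | NULL  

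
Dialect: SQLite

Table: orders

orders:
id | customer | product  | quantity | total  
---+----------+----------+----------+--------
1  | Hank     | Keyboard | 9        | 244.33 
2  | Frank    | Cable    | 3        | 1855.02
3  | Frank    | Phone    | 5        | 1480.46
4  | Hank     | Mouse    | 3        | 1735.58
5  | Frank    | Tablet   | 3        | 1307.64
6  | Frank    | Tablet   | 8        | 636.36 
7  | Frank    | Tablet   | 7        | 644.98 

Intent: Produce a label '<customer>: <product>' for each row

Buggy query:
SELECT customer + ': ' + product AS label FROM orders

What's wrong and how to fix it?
Bug: '+' is numeric addition; on text columns SQLite converts them to 0 instead of concatenating

Fix: Replace + with || to concatenate text

Corrected query:
SELECT customer || ': ' || product AS label FROM orders

Result:
label         
--------------
Hank: Keyboard
Frank: Cable  
Frank: Phone  
Hank: Mouse   
Frank: Tablet 
Frank: Tablet 
Frank: Tablet 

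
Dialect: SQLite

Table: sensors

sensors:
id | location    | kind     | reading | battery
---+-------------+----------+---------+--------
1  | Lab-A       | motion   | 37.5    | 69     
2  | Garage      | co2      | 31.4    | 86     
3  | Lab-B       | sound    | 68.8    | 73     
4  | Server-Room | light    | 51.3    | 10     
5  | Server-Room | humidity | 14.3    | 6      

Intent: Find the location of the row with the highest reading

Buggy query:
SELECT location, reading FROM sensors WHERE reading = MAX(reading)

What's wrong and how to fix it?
Bug: MAX(reading) is an aggregate and cannot be used directly in WHERE

Fix: Wrap MAX in a scalar subquery so WHERE compares against a single value

Corrected query:
SELECT location, reading FROM sensors WHERE reading = (SELECT MAX(reading) FROM sensors)

Result:
location | reading
---------+--------
Lab-B    | 68.8   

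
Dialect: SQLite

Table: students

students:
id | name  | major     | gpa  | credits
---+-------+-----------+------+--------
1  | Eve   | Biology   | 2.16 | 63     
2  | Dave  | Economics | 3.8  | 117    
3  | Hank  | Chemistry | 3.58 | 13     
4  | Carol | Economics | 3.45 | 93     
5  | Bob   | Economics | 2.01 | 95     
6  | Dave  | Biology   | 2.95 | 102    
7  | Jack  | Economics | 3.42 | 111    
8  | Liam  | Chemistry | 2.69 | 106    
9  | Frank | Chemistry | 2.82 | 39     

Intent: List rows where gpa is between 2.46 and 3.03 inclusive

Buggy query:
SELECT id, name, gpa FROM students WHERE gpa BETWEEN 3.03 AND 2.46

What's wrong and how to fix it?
Bug: BETWEEN expects the lower bound first; with 3.03 AND 2.46 the range is empty

Fix: Write BETWEEN 2.46 AND 3.03

Corrected query:
SELECT id, name, gpa FROM students WHERE gpa BETWEEN 2.46 AND 3.03

Result:
id | name  | gpa 
---+-------+-----
6  | Dave  | 2.95
8  | Liam  | 2.69
9  | Frank | 2.82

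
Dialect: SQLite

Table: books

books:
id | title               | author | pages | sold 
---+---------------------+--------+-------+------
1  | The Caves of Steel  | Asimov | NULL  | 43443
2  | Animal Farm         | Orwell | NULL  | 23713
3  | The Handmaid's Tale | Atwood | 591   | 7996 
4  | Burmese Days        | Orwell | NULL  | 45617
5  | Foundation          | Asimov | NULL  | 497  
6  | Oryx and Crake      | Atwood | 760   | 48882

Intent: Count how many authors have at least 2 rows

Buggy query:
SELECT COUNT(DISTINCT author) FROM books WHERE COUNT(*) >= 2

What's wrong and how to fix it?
Bug: WHERE filters individual rows, not groups, so a group-level COUNT is invalid there

Fix: Group first with HAVING COUNT(*) >= 2, then COUNT the resulting groups

Corrected query:
SELECT COUNT(*) FROM (SELECT author FROM books GROUP BY author HAVING COUNT(*) >= 2)

Result:
COUNT(*)
--------
3       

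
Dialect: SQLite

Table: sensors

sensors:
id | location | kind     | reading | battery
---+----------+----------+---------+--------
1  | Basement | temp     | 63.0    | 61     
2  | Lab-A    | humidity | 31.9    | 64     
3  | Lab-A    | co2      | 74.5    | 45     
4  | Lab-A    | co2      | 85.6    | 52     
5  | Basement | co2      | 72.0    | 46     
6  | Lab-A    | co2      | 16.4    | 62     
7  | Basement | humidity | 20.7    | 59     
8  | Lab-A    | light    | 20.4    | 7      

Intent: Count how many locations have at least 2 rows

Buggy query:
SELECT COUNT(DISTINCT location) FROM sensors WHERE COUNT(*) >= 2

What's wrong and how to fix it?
Bug: WHERE filters individual rows, not groups, so a group-level COUNT is invalid there

Fix: Group first with HAVING COUNT(*) >= 2, then COUNT the resulting groups

Corrected query:
SELECT COUNT(*) FROM (SELECT location FROM sensors GROUP BY location HAVING COUNT(*) >= 2)

Result:
COUNT(*)
--------
2       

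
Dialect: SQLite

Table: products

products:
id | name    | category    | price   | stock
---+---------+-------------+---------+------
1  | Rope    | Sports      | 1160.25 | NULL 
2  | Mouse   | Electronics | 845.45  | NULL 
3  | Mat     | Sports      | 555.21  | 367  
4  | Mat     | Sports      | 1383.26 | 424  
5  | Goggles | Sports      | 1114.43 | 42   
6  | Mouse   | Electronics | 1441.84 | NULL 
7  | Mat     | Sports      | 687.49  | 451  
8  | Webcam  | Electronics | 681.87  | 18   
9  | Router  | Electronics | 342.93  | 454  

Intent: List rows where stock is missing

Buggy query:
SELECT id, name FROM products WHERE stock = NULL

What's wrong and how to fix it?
Bug: '= NULL' is always unknown in SQL three-valued logic, so no rows match

Fix: Replace '= NULL' with 'IS NULL'

Corrected query:
SELECT id, name FROM products WHERE stock IS NULL

Result:
id | name 
---+------
1  | Rope 
2  | Mouse
6  | Mouse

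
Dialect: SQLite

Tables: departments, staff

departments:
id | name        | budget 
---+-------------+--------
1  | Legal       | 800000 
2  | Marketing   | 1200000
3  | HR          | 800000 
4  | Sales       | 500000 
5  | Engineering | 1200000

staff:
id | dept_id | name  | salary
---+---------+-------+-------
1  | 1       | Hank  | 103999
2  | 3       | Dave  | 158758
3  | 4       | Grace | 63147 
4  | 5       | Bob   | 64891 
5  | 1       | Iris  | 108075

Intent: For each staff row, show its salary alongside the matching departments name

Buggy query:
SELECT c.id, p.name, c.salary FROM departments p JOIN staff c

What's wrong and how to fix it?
Bug: JOIN with no ON clause produces a cartesian product; every staff row pairs with every departments row

Fix: Add ON c.dept_id = p.id to the JOIN

Corrected query:
SELECT c.id, p.name, c.salary FROM departments p JOIN staff c ON c.dept_id = p.id

Result:
id | name        | salary
---+-------------+-------
1  | Legal       | 103999
2  | HR          | 158758
3  | Sales       | 63147 
4  | Engineering | 64891 
5  | Legal       | 108075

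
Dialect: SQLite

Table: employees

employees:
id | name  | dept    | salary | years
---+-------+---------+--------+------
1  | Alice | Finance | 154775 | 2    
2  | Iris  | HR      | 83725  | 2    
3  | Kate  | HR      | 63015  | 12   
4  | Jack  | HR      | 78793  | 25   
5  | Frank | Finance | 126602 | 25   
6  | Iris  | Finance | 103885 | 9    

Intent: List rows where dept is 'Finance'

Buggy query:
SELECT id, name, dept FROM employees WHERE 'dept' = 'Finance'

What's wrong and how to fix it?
Bug: Single quotes denote string literals in SQL; the column name is being compared as a constant string

Fix: Reference the column as dept without single quotes

Corrected query:
SELECT id, name, dept FROM employees WHERE dept = 'Finance'

Result:
id | name  | dept   
---+-------+--------
1  | Alice | Finance
5  | Frank | Finance
6  | Iris  | Finance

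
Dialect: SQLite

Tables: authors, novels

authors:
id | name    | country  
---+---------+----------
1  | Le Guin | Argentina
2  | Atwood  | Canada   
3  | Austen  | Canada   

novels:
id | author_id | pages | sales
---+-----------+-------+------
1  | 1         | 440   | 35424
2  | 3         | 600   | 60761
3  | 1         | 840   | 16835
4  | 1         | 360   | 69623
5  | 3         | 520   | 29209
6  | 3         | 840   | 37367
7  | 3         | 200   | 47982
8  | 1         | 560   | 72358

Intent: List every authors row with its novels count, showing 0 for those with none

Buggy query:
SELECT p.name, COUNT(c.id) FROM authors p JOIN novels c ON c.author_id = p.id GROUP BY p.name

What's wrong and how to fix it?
Bug: An inner join excludes parents with zero children

Fix: Use LEFT JOIN so parents without children still appear (COUNT(c.id) gives 0)

Corrected query:
SELECT p.name, COUNT(c.id) FROM authors p LEFT JOIN novels c ON c.author_id = p.id GROUP BY p.name

Result:
name    | COUNT(c.id)
--------+------------
Atwood  | 0          
Austen  | 4          
Le Guin | 4          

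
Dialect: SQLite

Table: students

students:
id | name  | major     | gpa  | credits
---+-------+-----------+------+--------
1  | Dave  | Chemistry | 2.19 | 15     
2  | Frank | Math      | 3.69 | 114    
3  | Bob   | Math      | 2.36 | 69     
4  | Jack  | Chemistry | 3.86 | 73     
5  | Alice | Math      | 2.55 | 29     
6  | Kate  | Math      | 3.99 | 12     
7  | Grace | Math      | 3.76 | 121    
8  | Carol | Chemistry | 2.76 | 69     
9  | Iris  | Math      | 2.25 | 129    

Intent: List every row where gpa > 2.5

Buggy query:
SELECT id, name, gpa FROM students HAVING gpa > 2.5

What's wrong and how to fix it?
Bug: HAVING filters the output of aggregation, but this query has no GROUP BY and no aggregate functions, so SQLite rejects it (HAVING clause on a non-aggregate query); the condition here is per row

Fix: Replace HAVING with WHERE since the condition applies to individual rows

Corrected query:
SELECT id, name, gpa FROM students WHERE gpa > 2.5

Result:
id | name  | gpa 
---+-------+-----
2  | Frank | 3.69
4  | Jack  | 3.86
5  | Alice | 2.55
6  | Kate  | 3.99
7  | Grace | 3.76
8  | Carol | 2.76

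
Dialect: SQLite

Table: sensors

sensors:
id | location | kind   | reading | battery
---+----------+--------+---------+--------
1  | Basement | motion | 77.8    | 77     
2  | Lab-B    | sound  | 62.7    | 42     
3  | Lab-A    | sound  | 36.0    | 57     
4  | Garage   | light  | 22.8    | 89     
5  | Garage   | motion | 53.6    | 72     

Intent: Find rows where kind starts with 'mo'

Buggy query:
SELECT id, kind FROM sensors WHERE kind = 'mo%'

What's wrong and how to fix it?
Bug: '=' compares the literal string including the % character; pattern matching needs LIKE

Fix: Replace '=' with LIKE so 'mo%' is treated as a pattern

Corrected query:
SELECT id, kind FROM sensors WHERE kind LIKE 'mo%'

Result:
id | kind  
---+-------
1  | motion
5  | motion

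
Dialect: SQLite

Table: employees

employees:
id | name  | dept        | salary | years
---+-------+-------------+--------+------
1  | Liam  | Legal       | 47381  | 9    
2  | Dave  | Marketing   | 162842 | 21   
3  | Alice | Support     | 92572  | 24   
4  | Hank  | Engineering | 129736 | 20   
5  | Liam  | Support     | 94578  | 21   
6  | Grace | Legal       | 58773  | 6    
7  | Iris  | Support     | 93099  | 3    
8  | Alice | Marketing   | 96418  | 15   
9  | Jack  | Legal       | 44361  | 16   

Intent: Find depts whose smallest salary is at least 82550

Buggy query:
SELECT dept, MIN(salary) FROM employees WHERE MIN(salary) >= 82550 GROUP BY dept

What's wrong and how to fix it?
Bug: Aggregates like MIN are computed per group after WHERE runs

Fix: Replace WHERE with HAVING after the GROUP BY

Corrected query:
SELECT dept, MIN(salary) FROM employees GROUP BY dept HAVING MIN(salary) >= 82550

Result:
dept        | MIN(salary)
------------+------------
Engineering | 129736     
Marketing   | 96418      
Support     | 92572      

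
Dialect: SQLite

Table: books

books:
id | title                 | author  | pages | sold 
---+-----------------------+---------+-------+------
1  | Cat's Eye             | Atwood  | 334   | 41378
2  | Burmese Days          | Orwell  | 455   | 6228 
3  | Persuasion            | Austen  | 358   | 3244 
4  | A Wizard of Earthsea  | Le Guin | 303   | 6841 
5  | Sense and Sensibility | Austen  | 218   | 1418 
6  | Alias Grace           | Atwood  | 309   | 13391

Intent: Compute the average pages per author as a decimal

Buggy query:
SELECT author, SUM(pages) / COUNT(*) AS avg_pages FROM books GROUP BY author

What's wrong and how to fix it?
Bug: SUM(pages) and COUNT(*) are both integers; the division truncates the fractional part

Fix: Multiply by 1.0 (or CAST to REAL) to force floating-point division

Corrected query:
SELECT author, SUM(pages) * 1.0 / COUNT(*) AS avg_pages FROM books GROUP BY author

Result:
author  | avg_pages
--------+----------
Atwood  | 321.5    
Austen  | 288      
Le Guin | 303      
Orwell  | 455      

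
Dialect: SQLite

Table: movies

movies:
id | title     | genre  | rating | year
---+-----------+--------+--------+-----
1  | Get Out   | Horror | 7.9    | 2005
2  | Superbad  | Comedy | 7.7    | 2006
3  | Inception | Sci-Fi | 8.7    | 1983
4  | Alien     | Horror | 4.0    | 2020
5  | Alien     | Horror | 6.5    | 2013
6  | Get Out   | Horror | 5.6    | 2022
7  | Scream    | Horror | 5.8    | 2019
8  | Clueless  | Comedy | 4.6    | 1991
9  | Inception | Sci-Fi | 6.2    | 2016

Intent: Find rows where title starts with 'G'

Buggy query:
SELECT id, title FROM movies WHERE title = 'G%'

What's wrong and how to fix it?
Bug: Wildcards only work with LIKE; '=' treats '%' as a literal character

Fix: Replace '=' with LIKE so 'G%' is treated as a pattern

Corrected query:
SELECT id, title FROM movies WHERE title LIKE 'G%'

Result:
id | title  
---+--------
1  | Get Out
6  | Get Out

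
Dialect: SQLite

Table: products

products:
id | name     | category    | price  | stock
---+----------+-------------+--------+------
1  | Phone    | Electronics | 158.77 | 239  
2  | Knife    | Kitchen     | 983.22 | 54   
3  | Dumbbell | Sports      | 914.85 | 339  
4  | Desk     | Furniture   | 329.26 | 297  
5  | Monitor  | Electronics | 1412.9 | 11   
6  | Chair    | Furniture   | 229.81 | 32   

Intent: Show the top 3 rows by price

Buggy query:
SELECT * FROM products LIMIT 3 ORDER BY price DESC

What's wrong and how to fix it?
Bug: LIMIT must come after ORDER BY

Fix: Swap the clauses: ORDER BY first, then LIMIT

Corrected query:
SELECT * FROM products ORDER BY price DESC LIMIT 3

Result:
id | name     | category    | price  | stock
---+----------+-------------+--------+------
5  | Monitor  | Electronics | 1412.9 | 11   
2  | Knife    | Kitchen     | 983.22 | 54   
3  | Dumbbell | Sports      | 914.85 | 339  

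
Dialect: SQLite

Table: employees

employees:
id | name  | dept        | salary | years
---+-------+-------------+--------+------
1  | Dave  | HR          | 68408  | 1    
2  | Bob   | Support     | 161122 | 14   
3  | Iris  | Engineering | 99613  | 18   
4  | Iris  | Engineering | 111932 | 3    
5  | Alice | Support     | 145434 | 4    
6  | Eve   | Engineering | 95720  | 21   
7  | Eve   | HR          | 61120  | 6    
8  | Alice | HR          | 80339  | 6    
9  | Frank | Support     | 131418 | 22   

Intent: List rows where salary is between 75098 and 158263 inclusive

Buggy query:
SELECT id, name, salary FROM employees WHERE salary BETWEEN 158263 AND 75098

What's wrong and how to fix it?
Bug: The bounds are reversed; BETWEEN a AND b requires a <= b to match anything

Fix: Swap the bounds so the smaller value comes first

Corrected query:
SELECT id, name, salary FROM employees WHERE salary BETWEEN 75098 AND 158263

Result:
id | name  | salary
---+-------+-------
3  | Iris  | 99613 
4  | Iris  | 111932
5  | Alice | 145434
6  | Eve   | 95720 
8  | Alice | 80339 
9  | Frank | 131418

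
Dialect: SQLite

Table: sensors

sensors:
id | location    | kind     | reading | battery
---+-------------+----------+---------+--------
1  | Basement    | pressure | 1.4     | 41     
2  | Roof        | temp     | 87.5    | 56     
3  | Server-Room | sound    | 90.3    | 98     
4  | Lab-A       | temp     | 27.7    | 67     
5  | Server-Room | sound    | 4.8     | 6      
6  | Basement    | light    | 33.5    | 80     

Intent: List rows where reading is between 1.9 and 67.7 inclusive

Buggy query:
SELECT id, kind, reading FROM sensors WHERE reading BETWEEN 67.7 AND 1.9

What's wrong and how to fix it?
Bug: The bounds are reversed; BETWEEN a AND b requires a <= b to match anything

Fix: Swap the bounds so the smaller value comes first

Corrected query:
SELECT id, kind, reading FROM sensors WHERE reading BETWEEN 1.9 AND 67.7

Result:
id | kind  | reading
---+-------+--------
4  | temp  | 27.7   
5  | sound | 4.8    
6  | light | 33.5   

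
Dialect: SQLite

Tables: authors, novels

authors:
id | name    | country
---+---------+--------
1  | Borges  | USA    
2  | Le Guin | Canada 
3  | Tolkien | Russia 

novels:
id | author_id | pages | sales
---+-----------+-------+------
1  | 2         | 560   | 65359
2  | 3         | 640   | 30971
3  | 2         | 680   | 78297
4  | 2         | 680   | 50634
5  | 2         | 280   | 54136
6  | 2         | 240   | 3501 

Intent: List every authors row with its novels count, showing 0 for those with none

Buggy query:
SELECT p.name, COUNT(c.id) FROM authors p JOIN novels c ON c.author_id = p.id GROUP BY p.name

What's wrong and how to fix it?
Bug: INNER JOIN drops authors rows that have no matching novels rows

Fix: Switch to LEFT JOIN to retain unmatched parent rows

Corrected query:
SELECT p.name, COUNT(c.id) FROM authors p LEFT JOIN novels c ON c.author_id = p.id GROUP BY p.name

Result:
name    | COUNT(c.id)
--------+------------
Borges  | 0          
Le Guin | 5          
Tolkien | 1          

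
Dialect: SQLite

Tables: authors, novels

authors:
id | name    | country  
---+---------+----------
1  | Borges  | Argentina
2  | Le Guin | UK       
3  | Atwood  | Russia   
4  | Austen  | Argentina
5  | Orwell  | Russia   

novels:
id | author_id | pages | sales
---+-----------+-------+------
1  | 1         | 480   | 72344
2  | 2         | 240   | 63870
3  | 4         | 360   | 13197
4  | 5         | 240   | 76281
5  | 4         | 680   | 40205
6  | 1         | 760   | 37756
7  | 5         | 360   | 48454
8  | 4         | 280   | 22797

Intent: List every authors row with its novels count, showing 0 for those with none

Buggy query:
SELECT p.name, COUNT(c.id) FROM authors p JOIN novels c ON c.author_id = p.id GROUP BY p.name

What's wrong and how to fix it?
Bug: INNER JOIN drops authors rows that have no matching novels rows

Fix: Switch to LEFT JOIN to retain unmatched parent rows

Corrected query:
SELECT p.name, COUNT(c.id) FROM authors p LEFT JOIN novels c ON c.author_id = p.id GROUP BY p.name

Result:
name    | COUNT(c.id)
--------+------------
Atwood  | 0          
Austen  | 3          
Borges  | 2          
Le Guin | 1          
Orwell  | 2          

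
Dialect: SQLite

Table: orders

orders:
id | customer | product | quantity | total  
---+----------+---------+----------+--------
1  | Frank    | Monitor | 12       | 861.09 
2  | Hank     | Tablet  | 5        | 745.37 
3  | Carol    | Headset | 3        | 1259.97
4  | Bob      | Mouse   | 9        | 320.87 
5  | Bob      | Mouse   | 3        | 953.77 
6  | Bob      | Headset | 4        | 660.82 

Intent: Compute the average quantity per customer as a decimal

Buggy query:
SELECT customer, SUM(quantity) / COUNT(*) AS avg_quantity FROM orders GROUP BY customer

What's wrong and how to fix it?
Bug: Both operands are integers, so '/' performs integer division and truncates

Fix: Multiply by 1.0 (or CAST to REAL) to force floating-point division

Corrected query:
SELECT customer, SUM(quantity) * 1.0 / COUNT(*) AS avg_quantity FROM orders GROUP BY customer

Result:
customer | avg_quantity
---------+-------------
Bob      | 5.333333    
Carol    | 3           
Frank    | 12          
Hank     | 5           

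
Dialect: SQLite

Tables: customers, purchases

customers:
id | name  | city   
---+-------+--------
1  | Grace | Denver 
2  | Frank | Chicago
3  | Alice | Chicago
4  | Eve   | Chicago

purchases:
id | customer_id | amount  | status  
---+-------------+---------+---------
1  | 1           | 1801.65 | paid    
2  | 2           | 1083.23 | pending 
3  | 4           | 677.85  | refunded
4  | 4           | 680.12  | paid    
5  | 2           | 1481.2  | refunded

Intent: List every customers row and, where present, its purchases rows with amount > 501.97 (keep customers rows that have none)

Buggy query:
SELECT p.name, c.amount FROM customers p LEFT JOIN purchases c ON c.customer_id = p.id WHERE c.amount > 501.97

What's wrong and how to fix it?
Bug: A WHERE condition on the right-hand table after LEFT JOIN drops unmatched parents

Fix: Move the right-table condition into the ON clause so unmatched parents are kept

Corrected query:
SELECT p.name, c.amount FROM customers p LEFT JOIN purchases c ON c.customer_id = p.id AND c.amount > 501.97

Result:
name  | amount 
------+--------
Grace | 1801.65
Frank | 1083.23
Frank | 1481.2 
Alice | NULL   
Eve   | 677.85 
Eve   | 680.12 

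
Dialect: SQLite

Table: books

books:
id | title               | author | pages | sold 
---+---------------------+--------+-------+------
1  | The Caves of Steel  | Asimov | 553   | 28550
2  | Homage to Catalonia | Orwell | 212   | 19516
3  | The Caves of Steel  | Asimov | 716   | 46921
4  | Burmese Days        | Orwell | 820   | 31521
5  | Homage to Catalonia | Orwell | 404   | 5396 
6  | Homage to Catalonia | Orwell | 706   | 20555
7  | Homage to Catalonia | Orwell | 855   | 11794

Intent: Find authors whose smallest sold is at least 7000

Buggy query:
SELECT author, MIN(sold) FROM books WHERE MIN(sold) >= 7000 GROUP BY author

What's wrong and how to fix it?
Bug: MIN() in WHERE is a misuse of aggregate

Fix: Use HAVING for the per-group MIN condition

Corrected query:
SELECT author, MIN(sold) FROM books GROUP BY author HAVING MIN(sold) >= 7000

Result:
author | MIN(sold)
-------+----------
Asimov | 28550    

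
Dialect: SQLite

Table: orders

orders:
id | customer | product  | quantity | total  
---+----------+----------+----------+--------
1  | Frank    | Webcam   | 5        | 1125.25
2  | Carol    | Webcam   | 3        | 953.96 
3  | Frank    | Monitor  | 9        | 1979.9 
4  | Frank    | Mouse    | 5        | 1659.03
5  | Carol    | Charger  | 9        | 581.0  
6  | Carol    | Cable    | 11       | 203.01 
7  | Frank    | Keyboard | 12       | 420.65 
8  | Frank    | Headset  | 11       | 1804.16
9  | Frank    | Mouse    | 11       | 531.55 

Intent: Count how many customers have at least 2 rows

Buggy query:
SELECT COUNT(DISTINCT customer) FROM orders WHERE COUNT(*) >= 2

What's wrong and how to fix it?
Bug: WHERE filters individual rows, not groups, so a group-level COUNT is invalid there

Fix: Use a subquery that GROUPs and filters with HAVING, then count its rows

Corrected query:
SELECT COUNT(*) FROM (SELECT customer FROM orders GROUP BY customer HAVING COUNT(*) >= 2)

Result:
COUNT(*)
--------
2       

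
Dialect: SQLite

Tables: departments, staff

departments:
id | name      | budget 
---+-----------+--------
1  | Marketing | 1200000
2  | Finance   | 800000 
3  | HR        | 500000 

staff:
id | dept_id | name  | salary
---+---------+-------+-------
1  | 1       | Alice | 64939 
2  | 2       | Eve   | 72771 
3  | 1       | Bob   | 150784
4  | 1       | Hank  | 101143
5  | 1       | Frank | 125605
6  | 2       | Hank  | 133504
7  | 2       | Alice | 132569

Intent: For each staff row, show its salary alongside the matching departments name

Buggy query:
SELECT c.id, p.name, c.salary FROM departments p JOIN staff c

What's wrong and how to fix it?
Bug: JOIN with no ON clause produces a cartesian product; every staff row pairs with every departments row

Fix: Specify the join condition linking the foreign key to the parent id

Corrected query:
SELECT c.id, p.name, c.salary FROM departments p JOIN staff c ON c.dept_id = p.id

Result:
id | name      | salary
---+-----------+-------
1  | Marketing | 64939 
2  | Finance   | 72771 
3  | Marketing | 150784
4  | Marketing | 101143
5  | Marketing | 125605
6  | Finance   | 133504
7  | Finance   | 132569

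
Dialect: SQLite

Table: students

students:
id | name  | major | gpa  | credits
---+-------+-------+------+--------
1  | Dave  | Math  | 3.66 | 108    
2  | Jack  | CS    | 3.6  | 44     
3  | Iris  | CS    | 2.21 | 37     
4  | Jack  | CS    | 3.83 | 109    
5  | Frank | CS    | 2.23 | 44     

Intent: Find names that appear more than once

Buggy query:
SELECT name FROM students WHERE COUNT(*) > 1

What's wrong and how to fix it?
Bug: COUNT(*) is an aggregate and cannot be used in WHERE

Fix: GROUP BY name, then filter groups with HAVING COUNT(*) > 1

Corrected query:
SELECT name FROM students GROUP BY name HAVING COUNT(*) > 1

Result:
name
----
Jack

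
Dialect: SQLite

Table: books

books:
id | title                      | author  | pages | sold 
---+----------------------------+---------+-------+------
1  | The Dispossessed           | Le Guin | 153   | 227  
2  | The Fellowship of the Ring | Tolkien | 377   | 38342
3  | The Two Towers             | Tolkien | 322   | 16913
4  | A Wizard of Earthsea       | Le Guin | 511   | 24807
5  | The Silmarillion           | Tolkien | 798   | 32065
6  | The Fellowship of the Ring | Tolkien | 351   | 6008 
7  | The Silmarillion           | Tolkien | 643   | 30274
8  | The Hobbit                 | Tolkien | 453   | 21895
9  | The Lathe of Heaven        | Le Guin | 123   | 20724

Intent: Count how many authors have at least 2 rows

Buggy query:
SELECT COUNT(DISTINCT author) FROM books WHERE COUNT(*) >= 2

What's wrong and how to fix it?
Bug: WHERE filters individual rows, not groups, so a group-level COUNT is invalid there

Fix: Group first with HAVING COUNT(*) >= 2, then COUNT the resulting groups

Corrected query:
SELECT COUNT(*) FROM (SELECT author FROM books GROUP BY author HAVING COUNT(*) >= 2)

Result:
COUNT(*)
--------
2       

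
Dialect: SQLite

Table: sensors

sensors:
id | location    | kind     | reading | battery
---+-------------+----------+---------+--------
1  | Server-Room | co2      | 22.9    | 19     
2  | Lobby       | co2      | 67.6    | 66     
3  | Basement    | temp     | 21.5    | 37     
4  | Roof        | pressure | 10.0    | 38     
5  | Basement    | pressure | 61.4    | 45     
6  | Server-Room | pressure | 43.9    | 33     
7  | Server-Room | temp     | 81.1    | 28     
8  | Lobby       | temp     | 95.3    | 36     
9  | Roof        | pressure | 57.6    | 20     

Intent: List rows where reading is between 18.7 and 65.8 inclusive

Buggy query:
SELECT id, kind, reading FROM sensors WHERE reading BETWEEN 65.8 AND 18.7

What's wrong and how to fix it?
Bug: BETWEEN expects the lower bound first; with 65.8 AND 18.7 the range is empty

Fix: Swap the bounds so the smaller value comes first

Corrected query:
SELECT id, kind, reading FROM sensors WHERE reading BETWEEN 18.7 AND 65.8

Result:
id | kind     | reading
---+----------+--------
1  | co2      | 22.9   
3  | temp     | 21.5   
5  | pressure | 61.4   
6  | pressure | 43.9   
9  | pressure | 57.6   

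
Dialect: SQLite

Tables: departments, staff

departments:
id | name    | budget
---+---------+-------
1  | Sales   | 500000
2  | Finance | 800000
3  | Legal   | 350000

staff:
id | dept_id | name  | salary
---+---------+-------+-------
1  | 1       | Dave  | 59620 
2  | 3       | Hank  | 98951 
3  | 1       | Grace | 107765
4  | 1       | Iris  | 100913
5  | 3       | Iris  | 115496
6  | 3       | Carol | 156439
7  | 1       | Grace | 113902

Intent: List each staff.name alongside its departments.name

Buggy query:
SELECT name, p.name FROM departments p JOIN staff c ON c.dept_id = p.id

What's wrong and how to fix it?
Bug: Both tables have a 'name' column; the unqualified reference is ambiguous

Fix: Qualify the column with its table alias (c.name)

Corrected query:
SELECT c.name, p.name FROM departments p JOIN staff c ON c.dept_id = p.id

Result:
name  | name 
------+------
Dave  | Sales
Hank  | Legal
Grace | Sales
Iris  | Sales
Iris  | Legal
Carol | Legal
Grace | Sales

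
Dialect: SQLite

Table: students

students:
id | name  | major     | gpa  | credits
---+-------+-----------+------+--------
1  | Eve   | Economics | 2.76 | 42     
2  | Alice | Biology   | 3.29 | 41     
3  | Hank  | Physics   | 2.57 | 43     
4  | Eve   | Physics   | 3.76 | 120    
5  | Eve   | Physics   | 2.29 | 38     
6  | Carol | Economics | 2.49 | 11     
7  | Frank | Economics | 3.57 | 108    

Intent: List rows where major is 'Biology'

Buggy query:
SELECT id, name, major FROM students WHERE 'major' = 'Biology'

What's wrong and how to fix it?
Bug: Single quotes denote string literals in SQL; the column name is being compared as a constant string

Fix: Reference the column as major without single quotes

Corrected query:
SELECT id, name, major FROM students WHERE major = 'Biology'

Result:
id | name  | major  
---+-------+--------
2  | Alice | Biology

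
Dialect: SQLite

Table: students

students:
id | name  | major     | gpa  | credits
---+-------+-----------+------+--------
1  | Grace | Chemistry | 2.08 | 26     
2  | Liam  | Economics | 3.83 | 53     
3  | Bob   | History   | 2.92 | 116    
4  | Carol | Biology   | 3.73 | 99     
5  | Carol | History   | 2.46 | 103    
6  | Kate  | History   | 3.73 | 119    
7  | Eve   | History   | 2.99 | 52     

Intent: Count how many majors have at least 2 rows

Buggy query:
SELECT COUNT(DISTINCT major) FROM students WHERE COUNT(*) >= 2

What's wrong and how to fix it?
Bug: COUNT(*) cannot appear in WHERE; the per-group count doesn't exist yet

Fix: Group first with HAVING COUNT(*) >= 2, then COUNT the resulting groups

Corrected query:
SELECT COUNT(*) FROM (SELECT major FROM students GROUP BY major HAVING COUNT(*) >= 2)

Result:
COUNT(*)
--------
1       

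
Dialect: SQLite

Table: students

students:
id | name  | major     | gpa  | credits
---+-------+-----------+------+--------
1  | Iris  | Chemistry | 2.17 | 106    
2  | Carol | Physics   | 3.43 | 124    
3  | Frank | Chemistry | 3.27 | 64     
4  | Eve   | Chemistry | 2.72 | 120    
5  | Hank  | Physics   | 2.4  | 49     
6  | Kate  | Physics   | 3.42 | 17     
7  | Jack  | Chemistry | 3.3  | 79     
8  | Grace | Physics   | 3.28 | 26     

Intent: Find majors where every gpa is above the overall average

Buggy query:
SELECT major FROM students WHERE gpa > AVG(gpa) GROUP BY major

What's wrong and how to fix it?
Bug: WHERE evaluates per row before aggregation, so AVG() is unavailable

Fix: Compute the overall average in a scalar subquery and compare each group's MIN against it in HAVING

Corrected query:
SELECT major FROM students GROUP BY major HAVING MIN(gpa) > (SELECT AVG(gpa) FROM students)

Result:
(no rows)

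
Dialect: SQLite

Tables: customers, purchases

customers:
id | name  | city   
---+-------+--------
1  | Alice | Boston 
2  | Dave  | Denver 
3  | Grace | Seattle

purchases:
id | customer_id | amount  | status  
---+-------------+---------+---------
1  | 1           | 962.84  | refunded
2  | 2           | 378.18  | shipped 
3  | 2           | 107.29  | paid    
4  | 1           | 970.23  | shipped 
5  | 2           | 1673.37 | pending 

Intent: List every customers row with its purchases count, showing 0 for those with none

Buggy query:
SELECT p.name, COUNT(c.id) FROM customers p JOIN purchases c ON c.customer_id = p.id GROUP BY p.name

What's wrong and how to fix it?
Bug: INNER JOIN drops customers rows that have no matching purchases rows

Fix: Use LEFT JOIN so parents without children still appear (COUNT(c.id) gives 0)

Corrected query:
SELECT p.name, COUNT(c.id) FROM customers p LEFT JOIN purchases c ON c.customer_id = p.id GROUP BY p.name

Result:
name  | COUNT(c.id)
------+------------
Alice | 2          
Dave  | 3          
Grace | 0          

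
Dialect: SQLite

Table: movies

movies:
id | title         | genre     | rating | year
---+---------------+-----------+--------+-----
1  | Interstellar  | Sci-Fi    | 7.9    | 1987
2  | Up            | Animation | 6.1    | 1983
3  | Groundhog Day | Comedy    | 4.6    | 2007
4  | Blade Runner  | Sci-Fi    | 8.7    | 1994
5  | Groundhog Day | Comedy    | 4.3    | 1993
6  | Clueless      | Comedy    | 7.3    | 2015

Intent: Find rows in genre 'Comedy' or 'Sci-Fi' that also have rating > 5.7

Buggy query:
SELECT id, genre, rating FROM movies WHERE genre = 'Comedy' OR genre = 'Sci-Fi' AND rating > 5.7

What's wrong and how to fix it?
Bug: AND binds tighter than OR, so this parses as genre = 'Comedy' OR (genre = 'Sci-Fi' AND rating > 5.7)

Fix: Group the OR with parentheses (or use IN), then AND the threshold

Corrected query:
SELECT id, genre, rating FROM movies WHERE (genre = 'Comedy' OR genre = 'Sci-Fi') AND rating > 5.7

Result:
id | genre  | rating
---+--------+-------
1  | Sci-Fi | 7.9   
4  | Sci-Fi | 8.7   
6  | Comedy | 7.3   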